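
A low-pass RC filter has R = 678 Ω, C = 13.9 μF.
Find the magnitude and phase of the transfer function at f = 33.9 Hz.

Step 1 — Angular frequency: ω = 2π·33.9 = 213 rad/s.
Step 2 — Transfer function: H(jω) = 1/(1 + jωRC).
Step 3 — Denominator: 1 + jωRC = 1 + j·213·678·1.39e-05 = 1 + j2.007.
Step 4 — H = 0.1988 - j0.3991.
Step 5 — Magnitude: |H| = 0.4459 (-7.0 dB); phase: φ = -63.5°.

|H| = 0.4459 (-7.0 dB), φ = -63.5°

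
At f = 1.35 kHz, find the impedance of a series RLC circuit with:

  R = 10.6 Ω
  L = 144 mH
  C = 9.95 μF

Step 1 — Angular frequency: ω = 2π·f = 2π·1350 = 8482 rad/s.
Step 2 — Component impedances:
  R: Z = R = 10.6 Ω
  L: Z = jωL = j·8482·0.144 = 0 + j1221 Ω
  C: Z = 1/(jωC) = -j/(ω·C) = 0 - j11.85 Ω
Step 3 — Series combination: Z_total = R + L + C = 10.6 + j1210 Ω = 1210∠89.5° Ω.

Z = 10.6 + j1210 Ω = 1210∠89.5° Ω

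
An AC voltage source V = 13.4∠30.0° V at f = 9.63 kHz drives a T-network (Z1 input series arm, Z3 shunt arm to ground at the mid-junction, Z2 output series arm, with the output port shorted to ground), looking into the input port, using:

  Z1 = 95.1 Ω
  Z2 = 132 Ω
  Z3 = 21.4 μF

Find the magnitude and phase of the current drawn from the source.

Step 1 — Angular frequency: ω = 2π·f = 2π·9630 = 6.051e+04 rad/s.
Step 2 — Component impedances:
  Z1: Z = R = 95.1 Ω
  Z2: Z = R = 132 Ω
  Z3: Z = 1/(jωC) = -j/(ω·C) = 0 - j0.7723 Ω
Step 3 — With the output port shorted to ground, the output series arm Z2 runs from the junction to ground; the shunt arm Z3 also runs from the junction to ground. They appear in parallel: Z3 || Z2 = 0.004518 - j0.7723 Ω.
Step 4 — Series with input arm Z1: Z_in = Z1 + (Z3 || Z2) = 95.1 - j0.7723 Ω = 95.11∠-0.5° Ω.
Step 5 — Source phasor: V = 13.4∠30.0° V = 11.6 + j6.7 V.
Step 6 — Ohm's law: I = V / Z_total = (11.6 + j6.7) / (95.1 - j0.7723) = 0.1214 + j0.07143 A.
Step 7 — Convert to polar: |I| = 0.1409 A, ∠I = 30.5°.

I = 0.1409∠30.5° A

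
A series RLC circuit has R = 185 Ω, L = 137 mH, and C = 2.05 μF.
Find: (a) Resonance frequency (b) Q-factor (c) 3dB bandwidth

Step 1 — Resonance condition Im(Z)=0 gives ω₀ = 1/√(LC).
Step 2 — ω₀ = 1/√(0.137·2.05e-06) = 1887 rad/s.
Step 3 — f₀ = ω₀/(2π) = 300.3 Hz.
Step 4 — Series Q: Q = ω₀L/R = 1887·0.137/185 = 1.397.
Step 5 — 3dB bandwidth: Δω = ω₀/Q = 1350 rad/s; BW = Δω/(2π) = 214.9 Hz.

(a) f₀ = 300.3 Hz  (b) Q = 1.397  (c) BW = 214.9 Hz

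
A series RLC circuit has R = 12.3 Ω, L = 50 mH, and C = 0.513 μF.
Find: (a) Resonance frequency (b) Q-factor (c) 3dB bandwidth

Step 1 — Resonance condition Im(Z)=0 gives ω₀ = 1/√(LC).
Step 2 — ω₀ = 1/√(0.05·5.13e-07) = 6244 rad/s.
Step 3 — f₀ = ω₀/(2π) = 993.7 Hz.
Step 4 — Series Q: Q = ω₀L/R = 6244·0.05/12.3 = 25.38.
Step 5 — 3dB bandwidth: Δω = ω₀/Q = 246 rad/s; BW = Δω/(2π) = 39.15 Hz.

(a) f₀ = 993.7 Hz  (b) Q = 25.38  (c) BW = 39.15 Hz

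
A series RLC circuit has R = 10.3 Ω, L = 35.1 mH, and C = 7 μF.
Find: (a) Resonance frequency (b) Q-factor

Step 1 — Resonance condition Im(Z)=0 gives ω₀ = 1/√(LC).
Step 2 — ω₀ = 1/√(0.0351·7e-06) = 2017 rad/s.
Step 3 — f₀ = ω₀/(2π) = 321.1 Hz.
Step 4 — Series Q: Q = ω₀L/R = 2017·0.0351/10.3 = 6.875.

(a) f₀ = 321.1 Hz  (b) Q = 6.875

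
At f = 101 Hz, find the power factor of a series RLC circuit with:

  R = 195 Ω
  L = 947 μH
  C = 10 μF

Step 1 — Angular frequency: ω = 2π·f = 2π·101 = 634.6 rad/s.
Step 2 — Component impedances:
  R: Z = R = 195 Ω
  L: Z = jωL = j·634.6·0.000947 = 0 + j0.601 Ω
  C: Z = 1/(jωC) = -j/(ω·C) = 0 - j157.6 Ω
Step 3 — Series combination: Z_total = R + L + C = 195 - j157 Ω = 250.3∠-38.8° Ω.
Step 4 — Power factor: PF = cos(φ) = Re(Z)/|Z| = 195/250.33 = 0.779.
Step 5 — Type: Im(Z) = -157 ⇒ leading (phase φ = -38.8°).

PF = 0.779 (leading, φ = -38.8°)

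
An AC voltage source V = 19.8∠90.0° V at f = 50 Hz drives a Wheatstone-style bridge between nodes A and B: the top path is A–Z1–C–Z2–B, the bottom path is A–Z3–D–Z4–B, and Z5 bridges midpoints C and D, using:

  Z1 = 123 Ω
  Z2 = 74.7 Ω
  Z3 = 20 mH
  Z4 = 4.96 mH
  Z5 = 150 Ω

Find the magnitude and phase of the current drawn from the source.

Step 1 — Angular frequency: ω = 2π·f = 2π·50 = 314.2 rad/s.
Step 2 — Component impedances:
  Z1: Z = R = 123 Ω
  Z2: Z = R = 74.7 Ω
  Z3: Z = jωL = j·314.2·0.02 = 0 + j6.283 Ω
  Z4: Z = jωL = j·314.2·0.00496 = 0 + j1.558 Ω
  Z5: Z = R = 150 Ω
Step 3 — Bridge requires nodal analysis (the Z5 bridge couples midpoints C and D, so the two paths cannot be reduced to a simple series/parallel combination). Setting node B to ground and injecting 1 A at node A, the 3-node admittance system at A, C, D solves to V_A = Z_AB = 0.3205 + j7.828 Ω = 7.835∠87.7° Ω.
Step 4 — Source phasor: V = 19.8∠90.0° V = 0 + j19.8 V.
Step 5 — Ohm's law: I = V / Z_total = (0 + j19.8) / (0.3205 + j7.828) = 2.525 + j0.1034 A.
Step 6 — Convert to polar: |I| = 2.527 A, ∠I = 2.3°.

I = 2.527∠2.3° A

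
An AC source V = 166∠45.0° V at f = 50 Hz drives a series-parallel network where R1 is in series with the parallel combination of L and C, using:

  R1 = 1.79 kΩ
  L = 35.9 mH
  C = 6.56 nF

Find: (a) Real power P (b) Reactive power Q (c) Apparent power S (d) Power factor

Step 1 — Angular frequency: ω = 2π·f = 2π·50 = 314.2 rad/s.
Step 2 — Component impedances:
  R1: Z = R = 1790 Ω
  L: Z = jωL = j·314.2·0.0359 = 0 + j11.28 Ω
  C: Z = 1/(jωC) = -j/(ω·C) = 0 - j4.852e+05 Ω
Step 3 — Parallel branch: L || C = 1/(1/L + 1/C) = 0 + j11.28 Ω.
Step 4 — Series with R1: Z_total = R1 + (L || C) = 1790 + j11.28 Ω = 1790∠0.4° Ω.
Step 5 — Source phasor: V = 166∠45.0° V = 117.4 + j117.4 V.
Step 6 — Current: I = V / Z = 0.06599 + j0.06516 A = 0.09274∠44.6° A.
Step 7 — Complex power: S = V·I* = 15.39 + j0.09699 VA.
Step 8 — Real power: P = Re(S) = 15.39 W.
Step 9 — Reactive power: Q = Im(S) = 0.09699 VAR.
Step 10 — Apparent power: |S| = 15.39 VA.
Step 11 — Power factor: PF = P/|S| = 1 (lagging).

(a) P = 15.39 W  (b) Q = 0.09699 VAR  (c) S = 15.39 VA  (d) PF = 1 (lagging)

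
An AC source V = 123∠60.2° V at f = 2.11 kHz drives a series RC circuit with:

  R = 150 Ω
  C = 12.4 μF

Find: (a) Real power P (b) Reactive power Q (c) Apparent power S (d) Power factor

Step 1 — Angular frequency: ω = 2π·f = 2π·2110 = 1.326e+04 rad/s.
Step 2 — Component impedances:
  R: Z = R = 150 Ω
  C: Z = 1/(jωC) = -j/(ω·C) = 0 - j6.083 Ω
Step 3 — Series combination: Z_total = R + C = 150 - j6.083 Ω = 150.1∠-2.3° Ω.
Step 4 — Source phasor: V = 123∠60.2° V = 61.13 + j106.7 V.
Step 5 — Current: I = V / Z = 0.378 + j0.7269 A = 0.8193∠62.5° A.
Step 6 — Complex power: S = V·I* = 100.7 - j4.083 VA.
Step 7 — Real power: P = Re(S) = 100.7 W.
Step 8 — Reactive power: Q = Im(S) = -4.083 VAR.
Step 9 — Apparent power: |S| = 100.8 VA.
Step 10 — Power factor: PF = P/|S| = 0.9992 (leading).

(a) P = 100.7 W  (b) Q = -4.083 VAR  (c) S = 100.8 VA  (d) PF = 0.9992 (leading)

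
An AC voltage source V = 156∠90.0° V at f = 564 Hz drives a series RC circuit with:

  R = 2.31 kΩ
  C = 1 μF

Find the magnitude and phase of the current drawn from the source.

Step 1 — Angular frequency: ω = 2π·f = 2π·564 = 3544 rad/s.
Step 2 — Component impedances:
  R: Z = R = 2310 Ω
  C: Z = 1/(jωC) = -j/(ω·C) = 0 - j282.2 Ω
Step 3 — Series combination: Z_total = R + C = 2310 - j282.2 Ω = 2327∠-7.0° Ω.
Step 4 — Source phasor: V = 156∠90.0° V = 0 + j156 V.
Step 5 — Ohm's law: I = V / Z_total = (0 + j156) / (2310 - j282.2) = -0.008128 + j0.06654 A.
Step 6 — Convert to polar: |I| = 0.06703 A, ∠I = 97.0°.

I = 0.06703∠97.0° A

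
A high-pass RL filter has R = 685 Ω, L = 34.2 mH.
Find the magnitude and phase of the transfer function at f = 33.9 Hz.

Step 1 — Angular frequency: ω = 2π·33.9 = 213 rad/s.
Step 2 — Transfer function: H(jω) = jωL/(R + jωL).
Step 3 — Numerator jωL = j·7.285; denominator R + jωL = 685 + j7.285.
Step 4 — H = 0.0001131 + j0.01063.
Step 5 — Magnitude: |H| = 0.01063 (-39.5 dB); phase: φ = 89.4°.

|H| = 0.01063 (-39.5 dB), φ = 89.4°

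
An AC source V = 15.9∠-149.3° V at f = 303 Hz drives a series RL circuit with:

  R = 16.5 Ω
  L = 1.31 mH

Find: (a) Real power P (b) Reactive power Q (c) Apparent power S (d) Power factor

Step 1 — Angular frequency: ω = 2π·f = 2π·303 = 1904 rad/s.
Step 2 — Component impedances:
  R: Z = R = 16.5 Ω
  L: Z = jωL = j·1904·0.00131 = 0 + j2.494 Ω
Step 3 — Series combination: Z_total = R + L = 16.5 + j2.494 Ω = 16.69∠8.6° Ω.
Step 4 — Source phasor: V = 15.9∠-149.3° V = -13.67 - j8.118 V.
Step 5 — Current: I = V / Z = -0.8828 - j0.3585 A = 0.9528∠-157.9° A.
Step 6 — Complex power: S = V·I* = 14.98 + j2.264 VA.
Step 7 — Real power: P = Re(S) = 14.98 W.
Step 8 — Reactive power: Q = Im(S) = 2.264 VAR.
Step 9 — Apparent power: |S| = 15.15 VA.
Step 10 — Power factor: PF = P/|S| = 0.9888 (lagging).

(a) P = 14.98 W  (b) Q = 2.264 VAR  (c) S = 15.15 VA  (d) PF = 0.9888 (lagging)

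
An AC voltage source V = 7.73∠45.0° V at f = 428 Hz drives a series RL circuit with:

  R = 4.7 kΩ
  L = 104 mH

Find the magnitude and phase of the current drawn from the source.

Step 1 — Angular frequency: ω = 2π·f = 2π·428 = 2689 rad/s.
Step 2 — Component impedances:
  R: Z = R = 4700 Ω
  L: Z = jωL = j·2689·0.104 = 0 + j279.7 Ω
Step 3 — Series combination: Z_total = R + L = 4700 + j279.7 Ω = 4708∠3.4° Ω.
Step 4 — Source phasor: V = 7.73∠45.0° V = 5.466 + j5.466 V.
Step 5 — Ohm's law: I = V / Z_total = (5.466 + j5.466) / (4700 + j279.7) = 0.001228 + j0.00109 A.
Step 6 — Convert to polar: |I| = 0.001642 A, ∠I = 41.6°.

I = 0.001642∠41.6° A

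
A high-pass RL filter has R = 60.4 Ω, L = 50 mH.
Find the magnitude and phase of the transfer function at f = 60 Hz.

Step 1 — Angular frequency: ω = 2π·60 = 377 rad/s.
Step 2 — Transfer function: H(jω) = jωL/(R + jωL).
Step 3 — Numerator jωL = j·18.85; denominator R + jωL = 60.4 + j18.85.
Step 4 — H = 0.08875 + j0.2844.
Step 5 — Magnitude: |H| = 0.2979 (-10.5 dB); phase: φ = 72.7°.

|H| = 0.2979 (-10.5 dB), φ = 72.7°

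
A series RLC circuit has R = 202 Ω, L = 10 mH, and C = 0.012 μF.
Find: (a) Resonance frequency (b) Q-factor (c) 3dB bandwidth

Step 1 — Resonance: ω₀ = 1/√(LC) = 1/√(0.01·1.2e-08) = 9.129e+04 rad/s.
Step 2 — f₀ = ω₀/(2π) = 1.453e+04 Hz.
Step 3 — Series Q: Q = ω₀L/R = 9.129e+04·0.01/202 = 4.519.
Step 4 — Bandwidth: Δω = ω₀/Q = 2.02e+04 rad/s; BW = Δω/(2π) = 3215 Hz.

(a) f₀ = 1.453e+04 Hz  (b) Q = 4.519  (c) BW = 3215 Hz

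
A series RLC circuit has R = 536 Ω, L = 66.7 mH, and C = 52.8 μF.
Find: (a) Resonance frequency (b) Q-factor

Step 1 — Resonance condition Im(Z)=0 gives ω₀ = 1/√(LC).
Step 2 — ω₀ = 1/√(0.0667·5.28e-05) = 532.9 rad/s.
Step 3 — f₀ = ω₀/(2π) = 84.81 Hz.
Step 4 — Series Q: Q = ω₀L/R = 532.9·0.0667/536 = 0.06631.

(a) f₀ = 84.81 Hz  (b) Q = 0.06631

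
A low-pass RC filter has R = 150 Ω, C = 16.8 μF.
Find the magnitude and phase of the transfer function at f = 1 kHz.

Step 1 — Angular frequency: ω = 2π·1000 = 6283 rad/s.
Step 2 — Transfer function: H(jω) = 1/(1 + jωRC).
Step 3 — Denominator: 1 + jωRC = 1 + j·6283·150·1.68e-05 = 1 + j15.83.
Step 4 — H = 0.003973 - j0.06291.
Step 5 — Magnitude: |H| = 0.06303 (-24.0 dB); phase: φ = -86.4°.

|H| = 0.06303 (-24.0 dB), φ = -86.4°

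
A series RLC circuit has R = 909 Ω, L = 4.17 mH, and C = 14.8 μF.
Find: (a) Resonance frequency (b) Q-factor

Step 1 — Resonance condition Im(Z)=0 gives ω₀ = 1/√(LC).
Step 2 — ω₀ = 1/√(0.00417·1.48e-05) = 4025 rad/s.
Step 3 — f₀ = ω₀/(2π) = 640.7 Hz.
Step 4 — Series Q: Q = ω₀L/R = 4025·0.00417/909 = 0.01847.

(a) f₀ = 640.7 Hz  (b) Q = 0.01847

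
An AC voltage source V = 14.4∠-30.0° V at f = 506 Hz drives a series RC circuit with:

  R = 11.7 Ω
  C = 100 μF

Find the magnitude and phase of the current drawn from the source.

Step 1 — Angular frequency: ω = 2π·f = 2π·506 = 3179 rad/s.
Step 2 — Component impedances:
  R: Z = R = 11.7 Ω
  C: Z = 1/(jωC) = -j/(ω·C) = 0 - j3.145 Ω
Step 3 — Series combination: Z_total = R + C = 11.7 - j3.145 Ω = 12.12∠-15.0° Ω.
Step 4 — Source phasor: V = 14.4∠-30.0° V = 12.47 - j7.2 V.
Step 5 — Ohm's law: I = V / Z_total = (12.47 - j7.2) / (11.7 - j3.145) = 1.148 - j0.3067 A.
Step 6 — Convert to polar: |I| = 1.189 A, ∠I = -15.0°.

I = 1.189∠-15.0° A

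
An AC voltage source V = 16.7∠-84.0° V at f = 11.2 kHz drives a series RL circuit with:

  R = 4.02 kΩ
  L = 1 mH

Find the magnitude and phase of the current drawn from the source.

Step 1 — Angular frequency: ω = 2π·f = 2π·1.12e+04 = 7.037e+04 rad/s.
Step 2 — Component impedances:
  R: Z = R = 4020 Ω
  L: Z = jωL = j·7.037e+04·0.001 = 0 + j70.37 Ω
Step 3 — Series combination: Z_total = R + L = 4020 + j70.37 Ω = 4021∠1.0° Ω.
Step 4 — Source phasor: V = 16.7∠-84.0° V = 1.746 - j16.61 V.
Step 5 — Ohm's law: I = V / Z_total = (1.746 - j16.61) / (4020 + j70.37) = 0.0003618 - j0.004138 A.
Step 6 — Convert to polar: |I| = 0.004154 A, ∠I = -85.0°.

I = 0.004154∠-85.0° A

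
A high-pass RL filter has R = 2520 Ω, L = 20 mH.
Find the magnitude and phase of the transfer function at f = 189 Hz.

Step 1 — Angular frequency: ω = 2π·189 = 1188 rad/s.
Step 2 — Transfer function: H(jω) = jωL/(R + jωL).
Step 3 — Numerator jωL = j·23.75; denominator R + jωL = 2520 + j23.75.
Step 4 — H = 8.882e-05 + j0.009424.
Step 5 — Magnitude: |H| = 0.009424 (-40.5 dB); phase: φ = 89.5°.

|H| = 0.009424 (-40.5 dB), φ = 89.5°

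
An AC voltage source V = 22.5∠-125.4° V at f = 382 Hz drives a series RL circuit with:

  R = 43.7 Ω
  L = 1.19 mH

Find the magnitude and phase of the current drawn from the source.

Step 1 — Angular frequency: ω = 2π·f = 2π·382 = 2400 rad/s.
Step 2 — Component impedances:
  R: Z = R = 43.7 Ω
  L: Z = jωL = j·2400·0.00119 = 0 + j2.856 Ω
Step 3 — Series combination: Z_total = R + L = 43.7 + j2.856 Ω = 43.79∠3.7° Ω.
Step 4 — Source phasor: V = 22.5∠-125.4° V = -13.03 - j18.34 V.
Step 5 — Ohm's law: I = V / Z_total = (-13.03 - j18.34) / (43.7 + j2.856) = -0.3243 - j0.3985 A.
Step 6 — Convert to polar: |I| = 0.5138 A, ∠I = -129.1°.

I = 0.5138∠-129.1° A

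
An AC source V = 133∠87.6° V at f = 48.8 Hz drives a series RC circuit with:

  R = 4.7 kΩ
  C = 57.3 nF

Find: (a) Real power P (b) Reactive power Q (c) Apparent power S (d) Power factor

Step 1 — Angular frequency: ω = 2π·f = 2π·48.8 = 306.6 rad/s.
Step 2 — Component impedances:
  R: Z = R = 4700 Ω
  C: Z = 1/(jωC) = -j/(ω·C) = 0 - j5.692e+04 Ω
Step 3 — Series combination: Z_total = R + C = 4700 - j5.692e+04 Ω = 5.711e+04∠-85.3° Ω.
Step 4 — Source phasor: V = 133∠87.6° V = 5.569 + j132.9 V.
Step 5 — Current: I = V / Z = -0.002311 + j0.0002887 A = 0.002329∠172.9° A.
Step 6 — Complex power: S = V·I* = 0.02549 - j0.3087 VA.
Step 7 — Real power: P = Re(S) = 0.02549 W.
Step 8 — Reactive power: Q = Im(S) = -0.3087 VAR.
Step 9 — Apparent power: |S| = 0.3097 VA.
Step 10 — Power factor: PF = P/|S| = 0.0823 (leading).

(a) P = 0.02549 W  (b) Q = -0.3087 VAR  (c) S = 0.3097 VA  (d) PF = 0.0823 (leading)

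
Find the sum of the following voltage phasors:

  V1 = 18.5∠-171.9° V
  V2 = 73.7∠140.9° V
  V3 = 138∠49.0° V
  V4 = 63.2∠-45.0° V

Step 1 — Convert each phasor to rectangular form:
  V1 = 18.5·(cos(-171.9°) + j·sin(-171.9°)) = -18.32 - j2.607 V
  V2 = 73.7·(cos(140.9°) + j·sin(140.9°)) = -57.19 + j46.48 V
  V3 = 138·(cos(49.0°) + j·sin(49.0°)) = 90.54 + j104.1 V
  V4 = 63.2·(cos(-45.0°) + j·sin(-45.0°)) = 44.69 - j44.69 V
Step 2 — Sum components: V_total = 59.72 + j103.3 V.
Step 3 — Convert to polar: |V_total| = 119.3 V, ∠V_total = 60.0°.

V_total = 119.3∠60.0° V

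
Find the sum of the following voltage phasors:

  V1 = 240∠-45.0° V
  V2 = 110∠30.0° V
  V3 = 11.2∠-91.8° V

Step 1 — Convert each phasor to rectangular form:
  V1 = 240·(cos(-45.0°) + j·sin(-45.0°)) = 169.7 - j169.7 V
  V2 = 110·(cos(30.0°) + j·sin(30.0°)) = 95.26 + j55 V
  V3 = 11.2·(cos(-91.8°) + j·sin(-91.8°)) = -0.3518 - j11.19 V
Step 2 — Sum components: V_total = 264.6 - j125.9 V.
Step 3 — Convert to polar: |V_total| = 293 V, ∠V_total = -25.4°.

V_total = 293∠-25.4° V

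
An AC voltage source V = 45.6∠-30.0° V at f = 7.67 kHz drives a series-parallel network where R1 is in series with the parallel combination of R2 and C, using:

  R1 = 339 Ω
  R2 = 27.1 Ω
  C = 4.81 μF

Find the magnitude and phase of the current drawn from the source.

Step 1 — Angular frequency: ω = 2π·f = 2π·7670 = 4.819e+04 rad/s.
Step 2 — Component impedances:
  R1: Z = R = 339 Ω
  R2: Z = R = 27.1 Ω
  C: Z = 1/(jωC) = -j/(ω·C) = 0 - j4.314 Ω
Step 3 — Parallel branch: R2 || C = 1/(1/R2 + 1/C) = 0.6698 - j4.207 Ω.
Step 4 — Series with R1: Z_total = R1 + (R2 || C) = 339.7 - j4.207 Ω = 339.7∠-0.7° Ω.
Step 5 — Source phasor: V = 45.6∠-30.0° V = 39.49 - j22.8 V.
Step 6 — Ohm's law: I = V / Z_total = (39.49 - j22.8) / (339.7 - j4.207) = 0.1171 - j0.06567 A.
Step 7 — Convert to polar: |I| = 0.1342 A, ∠I = -29.3°.

I = 0.1342∠-29.3° A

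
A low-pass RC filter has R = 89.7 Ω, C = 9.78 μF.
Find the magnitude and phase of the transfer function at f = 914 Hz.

Step 1 — Angular frequency: ω = 2π·914 = 5743 rad/s.
Step 2 — Transfer function: H(jω) = 1/(1 + jωRC).
Step 3 — Denominator: 1 + jωRC = 1 + j·5743·89.7·9.78e-06 = 1 + j5.038.
Step 4 — H = 0.03791 - j0.191.
Step 5 — Magnitude: |H| = 0.1947 (-14.2 dB); phase: φ = -78.8°.

|H| = 0.1947 (-14.2 dB), φ = -78.8°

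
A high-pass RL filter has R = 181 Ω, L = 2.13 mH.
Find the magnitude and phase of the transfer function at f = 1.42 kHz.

Step 1 — Angular frequency: ω = 2π·1420 = 8922 rad/s.
Step 2 — Transfer function: H(jω) = jωL/(R + jωL).
Step 3 — Numerator jωL = j·19; denominator R + jωL = 181 + j19.
Step 4 — H = 0.0109 + j0.1039.
Step 5 — Magnitude: |H| = 0.1044 (-19.6 dB); phase: φ = 84.0°.

|H| = 0.1044 (-19.6 dB), φ = 84.0°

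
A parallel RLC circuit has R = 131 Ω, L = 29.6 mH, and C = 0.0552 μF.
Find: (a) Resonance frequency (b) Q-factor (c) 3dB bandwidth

Step 1 — Resonance: ω₀ = 1/√(LC) = 1/√(0.0296·5.52e-08) = 2.474e+04 rad/s.
Step 2 — f₀ = ω₀/(2π) = 3937 Hz.
Step 3 — Parallel Q: Q = R/(ω₀L) = 131/(2.474e+04·0.0296) = 0.1789.
Step 4 — Bandwidth: Δω = ω₀/Q = 1.383e+05 rad/s; BW = Δω/(2π) = 2.201e+04 Hz.

(a) f₀ = 3937 Hz  (b) Q = 0.1789  (c) BW = 2.201e+04 Hz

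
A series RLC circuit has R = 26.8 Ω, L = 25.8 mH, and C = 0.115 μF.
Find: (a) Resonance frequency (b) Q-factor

Step 1 — Resonance condition Im(Z)=0 gives ω₀ = 1/√(LC).
Step 2 — ω₀ = 1/√(0.0258·1.15e-07) = 1.836e+04 rad/s.
Step 3 — f₀ = ω₀/(2π) = 2922 Hz.
Step 4 — Series Q: Q = ω₀L/R = 1.836e+04·0.0258/26.8 = 17.67.

(a) f₀ = 2922 Hz  (b) Q = 17.67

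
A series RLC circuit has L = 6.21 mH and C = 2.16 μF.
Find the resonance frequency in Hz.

Step 1 — Resonance condition Im(Z)=0 gives ω₀ = 1/√(LC).
Step 2 — ω₀ = 1/√(0.00621·2.16e-06) = 8634 rad/s.
Step 3 — f₀ = ω₀/(2π) = 1374 Hz.

f₀ = 1374 Hz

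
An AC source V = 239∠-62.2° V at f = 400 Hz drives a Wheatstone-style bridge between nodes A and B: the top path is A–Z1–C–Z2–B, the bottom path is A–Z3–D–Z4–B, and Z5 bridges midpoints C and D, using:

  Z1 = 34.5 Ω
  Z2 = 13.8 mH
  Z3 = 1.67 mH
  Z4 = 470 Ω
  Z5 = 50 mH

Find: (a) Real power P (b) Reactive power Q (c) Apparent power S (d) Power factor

Step 1 — Angular frequency: ω = 2π·f = 2π·400 = 2513 rad/s.
Step 2 — Component impedances:
  Z1: Z = R = 34.5 Ω
  Z2: Z = jωL = j·2513·0.0138 = 0 + j34.68 Ω
  Z3: Z = jωL = j·2513·0.00167 = 0 + j4.197 Ω
  Z4: Z = R = 470 Ω
  Z5: Z = jωL = j·2513·0.05 = 0 + j125.7 Ω
Step 3 — Bridge requires nodal analysis (the Z5 bridge couples midpoints C and D, so the two paths cannot be reduced to a simple series/parallel combination). Setting node B to ground and injecting 1 A at node A, the 3-node admittance system at A, C, D solves to V_A = Z_AB = 33.46 + j37.77 Ω = 50.46∠48.5° Ω.
Step 4 — Source phasor: V = 239∠-62.2° V = 111.5 - j211.4 V.
Step 5 — Current: I = V / Z = -1.671 - j4.432 A = 4.736∠-110.7° A.
Step 6 — Complex power: S = V·I* = 750.6 + j847.3 VA.
Step 7 — Real power: P = Re(S) = 750.6 W.
Step 8 — Reactive power: Q = Im(S) = 847.3 VAR.
Step 9 — Apparent power: |S| = 1132 VA.
Step 10 — Power factor: PF = P/|S| = 0.6631 (lagging).

(a) P = 750.6 W  (b) Q = 847.3 VAR  (c) S = 1132 VA  (d) PF = 0.6631 (lagging)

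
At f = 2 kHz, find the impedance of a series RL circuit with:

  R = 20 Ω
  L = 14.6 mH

Step 1 — Angular frequency: ω = 2π·f = 2π·2000 = 1.257e+04 rad/s.
Step 2 — Component impedances:
  R: Z = R = 20 Ω
  L: Z = jωL = j·1.257e+04·0.0146 = 0 + j183.5 Ω
Step 3 — Series combination: Z_total = R + L = 20 + j183.5 Ω = 184.6∠83.8° Ω.

Z = 20 + j183.5 Ω = 184.6∠83.8° Ω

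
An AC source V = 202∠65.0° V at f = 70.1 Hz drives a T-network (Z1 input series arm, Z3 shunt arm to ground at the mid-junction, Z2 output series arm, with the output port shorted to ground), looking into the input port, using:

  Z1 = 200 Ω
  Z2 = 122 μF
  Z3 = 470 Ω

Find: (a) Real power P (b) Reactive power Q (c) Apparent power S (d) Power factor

Step 1 — Angular frequency: ω = 2π·f = 2π·70.1 = 440.5 rad/s.
Step 2 — Component impedances:
  Z1: Z = R = 200 Ω
  Z2: Z = 1/(jωC) = -j/(ω·C) = 0 - j18.61 Ω
  Z3: Z = R = 470 Ω
Step 3 — With the output port shorted to ground, the output series arm Z2 runs from the junction to ground; the shunt arm Z3 also runs from the junction to ground. They appear in parallel: Z3 || Z2 = 0.7357 - j18.58 Ω.
Step 4 — Series with input arm Z1: Z_in = Z1 + (Z3 || Z2) = 200.7 - j18.58 Ω = 201.6∠-5.3° Ω.
Step 5 — Source phasor: V = 202∠65.0° V = 85.37 + j183.1 V.
Step 6 — Current: I = V / Z = 0.338 + j0.9433 A = 1.002∠70.3° A.
Step 7 — Complex power: S = V·I* = 201.5 - j18.66 VA.
Step 8 — Real power: P = Re(S) = 201.5 W.
Step 9 — Reactive power: Q = Im(S) = -18.66 VAR.
Step 10 — Apparent power: |S| = 202.4 VA.
Step 11 — Power factor: PF = P/|S| = 0.9957 (leading).

(a) P = 201.5 W  (b) Q = -18.66 VAR  (c) S = 202.4 VA  (d) PF = 0.9957 (leading)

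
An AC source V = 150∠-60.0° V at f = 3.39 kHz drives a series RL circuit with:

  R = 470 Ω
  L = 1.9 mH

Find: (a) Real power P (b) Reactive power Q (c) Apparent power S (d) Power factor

Step 1 — Angular frequency: ω = 2π·f = 2π·3390 = 2.13e+04 rad/s.
Step 2 — Component impedances:
  R: Z = R = 470 Ω
  L: Z = jωL = j·2.13e+04·0.0019 = 0 + j40.47 Ω
Step 3 — Series combination: Z_total = R + L = 470 + j40.47 Ω = 471.7∠4.9° Ω.
Step 4 — Source phasor: V = 150∠-60.0° V = 75 - j129.9 V.
Step 5 — Current: I = V / Z = 0.1348 - j0.288 A = 0.318∠-64.9° A.
Step 6 — Complex power: S = V·I* = 47.52 + j4.092 VA.
Step 7 — Real power: P = Re(S) = 47.52 W.
Step 8 — Reactive power: Q = Im(S) = 4.092 VAR.
Step 9 — Apparent power: |S| = 47.7 VA.
Step 10 — Power factor: PF = P/|S| = 0.9963 (lagging).

(a) P = 47.52 W  (b) Q = 4.092 VAR  (c) S = 47.7 VA  (d) PF = 0.9963 (lagging)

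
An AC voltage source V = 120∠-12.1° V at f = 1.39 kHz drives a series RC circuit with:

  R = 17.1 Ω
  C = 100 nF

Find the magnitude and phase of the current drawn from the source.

Step 1 — Angular frequency: ω = 2π·f = 2π·1390 = 8734 rad/s.
Step 2 — Component impedances:
  R: Z = R = 17.1 Ω
  C: Z = 1/(jωC) = -j/(ω·C) = 0 - j1145 Ω
Step 3 — Series combination: Z_total = R + C = 17.1 - j1145 Ω = 1145∠-89.1° Ω.
Step 4 — Source phasor: V = 120∠-12.1° V = 117.3 - j25.15 V.
Step 5 — Ohm's law: I = V / Z_total = (117.3 - j25.15) / (17.1 - j1145) = 0.02349 + j0.1021 A.
Step 6 — Convert to polar: |I| = 0.1048 A, ∠I = 77.0°.

I = 0.1048∠77.0° A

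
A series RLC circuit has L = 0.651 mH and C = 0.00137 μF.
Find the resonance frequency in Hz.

Step 1 — Resonance condition Im(Z)=0 gives ω₀ = 1/√(LC).
Step 2 — ω₀ = 1/√(0.000651·1.37e-09) = 1.059e+06 rad/s.
Step 3 — f₀ = ω₀/(2π) = 1.685e+05 Hz.

f₀ = 1.685e+05 Hz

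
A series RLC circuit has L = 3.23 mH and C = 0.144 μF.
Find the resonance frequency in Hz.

Step 1 — Resonance condition Im(Z)=0 gives ω₀ = 1/√(LC).
Step 2 — ω₀ = 1/√(0.00323·1.44e-07) = 4.637e+04 rad/s.
Step 3 — f₀ = ω₀/(2π) = 7380 Hz.

f₀ = 7380 Hz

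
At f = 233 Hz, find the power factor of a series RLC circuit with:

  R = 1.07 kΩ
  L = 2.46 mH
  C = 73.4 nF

Step 1 — Angular frequency: ω = 2π·f = 2π·233 = 1464 rad/s.
Step 2 — Component impedances:
  R: Z = R = 1070 Ω
  L: Z = jωL = j·1464·0.00246 = 0 + j3.601 Ω
  C: Z = 1/(jωC) = -j/(ω·C) = 0 - j9306 Ω
Step 3 — Series combination: Z_total = R + L + C = 1070 - j9303 Ω = 9364∠-83.4° Ω.
Step 4 — Power factor: PF = cos(φ) = Re(Z)/|Z| = 1070/9364 = 0.1143.
Step 5 — Type: Im(Z) = -9303 ⇒ leading (phase φ = -83.4°).

PF = 0.1143 (leading, φ = -83.4°)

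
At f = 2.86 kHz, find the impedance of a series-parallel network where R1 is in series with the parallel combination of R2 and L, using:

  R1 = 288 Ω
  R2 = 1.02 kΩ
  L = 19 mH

Step 1 — Angular frequency: ω = 2π·f = 2π·2860 = 1.797e+04 rad/s.
Step 2 — Component impedances:
  R1: Z = R = 288 Ω
  R2: Z = R = 1020 Ω
  L: Z = jωL = j·1.797e+04·0.019 = 0 + j341.4 Ω
Step 3 — Parallel branch: R2 || L = 1/(1/R2 + 1/L) = 102.8 + j307 Ω.
Step 4 — Series with R1: Z_total = R1 + (R2 || L) = 390.8 + j307 Ω = 497∠38.2° Ω.

Z = 390.8 + j307 Ω = 497∠38.2° Ω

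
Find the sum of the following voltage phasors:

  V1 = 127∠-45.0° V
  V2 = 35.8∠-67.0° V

Step 1 — Convert each phasor to rectangular form:
  V1 = 127·(cos(-45.0°) + j·sin(-45.0°)) = 89.8 - j89.8 V
  V2 = 35.8·(cos(-67.0°) + j·sin(-67.0°)) = 13.99 - j32.95 V
Step 2 — Sum components: V_total = 103.8 - j122.8 V.
Step 3 — Convert to polar: |V_total| = 160.8 V, ∠V_total = -49.8°.

V_total = 160.8∠-49.8° V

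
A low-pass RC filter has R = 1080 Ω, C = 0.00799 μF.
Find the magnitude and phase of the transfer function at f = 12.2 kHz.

Step 1 — Angular frequency: ω = 2π·1.22e+04 = 7.665e+04 rad/s.
Step 2 — Transfer function: H(jω) = 1/(1 + jωRC).
Step 3 — Denominator: 1 + jωRC = 1 + j·7.665e+04·1080·7.99e-09 = 1 + j0.6615.
Step 4 — H = 0.6956 - j0.4601.
Step 5 — Magnitude: |H| = 0.834 (-1.6 dB); phase: φ = -33.5°.

|H| = 0.834 (-1.6 dB), φ = -33.5°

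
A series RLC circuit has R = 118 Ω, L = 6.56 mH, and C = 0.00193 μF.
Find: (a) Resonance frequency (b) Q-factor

Step 1 — Resonance condition Im(Z)=0 gives ω₀ = 1/√(LC).
Step 2 — ω₀ = 1/√(0.00656·1.93e-09) = 2.81e+05 rad/s.
Step 3 — f₀ = ω₀/(2π) = 4.473e+04 Hz.
Step 4 — Series Q: Q = ω₀L/R = 2.81e+05·0.00656/118 = 15.62.

(a) f₀ = 4.473e+04 Hz  (b) Q = 15.62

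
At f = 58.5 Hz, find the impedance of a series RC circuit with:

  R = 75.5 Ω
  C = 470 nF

Step 1 — Angular frequency: ω = 2π·f = 2π·58.5 = 367.6 rad/s.
Step 2 — Component impedances:
  R: Z = R = 75.5 Ω
  C: Z = 1/(jωC) = -j/(ω·C) = 0 - j5789 Ω
Step 3 — Series combination: Z_total = R + C = 75.5 - j5789 Ω = 5789∠-89.3° Ω.

Z = 75.5 - j5789 Ω = 5789∠-89.3° Ω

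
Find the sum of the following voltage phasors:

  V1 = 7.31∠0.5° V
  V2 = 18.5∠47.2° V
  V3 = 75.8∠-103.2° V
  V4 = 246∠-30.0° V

Step 1 — Convert each phasor to rectangular form:
  V1 = 7.31·(cos(0.5°) + j·sin(0.5°)) = 7.31 + j0.06379 V
  V2 = 18.5·(cos(47.2°) + j·sin(47.2°)) = 12.57 + j13.57 V
  V3 = 75.8·(cos(-103.2°) + j·sin(-103.2°)) = -17.31 - j73.8 V
  V4 = 246·(cos(-30.0°) + j·sin(-30.0°)) = 213 - j123 V
Step 2 — Sum components: V_total = 215.6 - j183.2 V.
Step 3 — Convert to polar: |V_total| = 282.9 V, ∠V_total = -40.3°.

V_total = 282.9∠-40.3° V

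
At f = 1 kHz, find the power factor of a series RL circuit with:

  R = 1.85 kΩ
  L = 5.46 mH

Step 1 — Angular frequency: ω = 2π·f = 2π·1000 = 6283 rad/s.
Step 2 — Component impedances:
  R: Z = R = 1850 Ω
  L: Z = jωL = j·6283·0.00546 = 0 + j34.31 Ω
Step 3 — Series combination: Z_total = R + L = 1850 + j34.31 Ω = 1850∠1.1° Ω.
Step 4 — Power factor: PF = cos(φ) = Re(Z)/|Z| = 1850/1850.3 = 0.9998.
Step 5 — Type: Im(Z) = 34.31 ⇒ lagging (phase φ = 1.1°).

PF = 0.9998 (lagging, φ = 1.1°)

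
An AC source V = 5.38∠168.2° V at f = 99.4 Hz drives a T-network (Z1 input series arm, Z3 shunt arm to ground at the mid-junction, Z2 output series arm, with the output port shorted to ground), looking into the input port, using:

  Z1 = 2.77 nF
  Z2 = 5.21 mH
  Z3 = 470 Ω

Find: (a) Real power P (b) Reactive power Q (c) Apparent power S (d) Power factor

Step 1 — Angular frequency: ω = 2π·f = 2π·99.4 = 624.5 rad/s.
Step 2 — Component impedances:
  Z1: Z = 1/(jωC) = -j/(ω·C) = 0 - j5.78e+05 Ω
  Z2: Z = jωL = j·624.5·0.00521 = 0 + j3.254 Ω
  Z3: Z = R = 470 Ω
Step 3 — With the output port shorted to ground, the output series arm Z2 runs from the junction to ground; the shunt arm Z3 also runs from the junction to ground. They appear in parallel: Z3 || Z2 = 0.02253 + j3.254 Ω.
Step 4 — Series with input arm Z1: Z_in = Z1 + (Z3 || Z2) = 0.02253 - j5.78e+05 Ω = 5.78e+05∠-90.0° Ω.
Step 5 — Source phasor: V = 5.38∠168.2° V = -5.266 + j1.1 V.
Step 6 — Current: I = V / Z = -1.903e-06 - j9.111e-06 A = 9.307e-06∠-101.8° A.
Step 7 — Complex power: S = V·I* = 1.951e-12 - j5.007e-05 VA.
Step 8 — Real power: P = Re(S) = 1.951e-12 W.
Step 9 — Reactive power: Q = Im(S) = -5.007e-05 VAR.
Step 10 — Apparent power: |S| = 5.007e-05 VA.
Step 11 — Power factor: PF = P/|S| = 3.897e-08 (leading).

(a) P = 1.951e-12 W  (b) Q = -5.007e-05 VAR  (c) S = 5.007e-05 VA  (d) PF = 3.897e-08 (leading)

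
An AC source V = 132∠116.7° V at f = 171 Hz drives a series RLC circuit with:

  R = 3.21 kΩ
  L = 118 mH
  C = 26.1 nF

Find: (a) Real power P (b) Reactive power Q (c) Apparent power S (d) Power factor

Step 1 — Angular frequency: ω = 2π·f = 2π·171 = 1074 rad/s.
Step 2 — Component impedances:
  R: Z = R = 3210 Ω
  L: Z = jωL = j·1074·0.118 = 0 + j126.8 Ω
  C: Z = 1/(jωC) = -j/(ω·C) = 0 - j3.566e+04 Ω
Step 3 — Series combination: Z_total = R + L + C = 3210 - j3.553e+04 Ω = 3.568e+04∠-84.8° Ω.
Step 4 — Source phasor: V = 132∠116.7° V = -59.31 + j117.9 V.
Step 5 — Current: I = V / Z = -0.003441 - j0.001358 A = 0.0037∠-158.5° A.
Step 6 — Complex power: S = V·I* = 0.04394 - j0.4864 VA.
Step 7 — Real power: P = Re(S) = 0.04394 W.
Step 8 — Reactive power: Q = Im(S) = -0.4864 VAR.
Step 9 — Apparent power: |S| = 0.4884 VA.
Step 10 — Power factor: PF = P/|S| = 0.08997 (leading).

(a) P = 0.04394 W  (b) Q = -0.4864 VAR  (c) S = 0.4884 VA  (d) PF = 0.08997 (leading)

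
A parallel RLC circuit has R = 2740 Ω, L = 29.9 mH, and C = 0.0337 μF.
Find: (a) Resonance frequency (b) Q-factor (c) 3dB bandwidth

Step 1 — Resonance: ω₀ = 1/√(LC) = 1/√(0.0299·3.37e-08) = 3.15e+04 rad/s.
Step 2 — f₀ = ω₀/(2π) = 5014 Hz.
Step 3 — Parallel Q: Q = R/(ω₀L) = 2740/(3.15e+04·0.0299) = 2.909.
Step 4 — Bandwidth: Δω = ω₀/Q = 1.083e+04 rad/s; BW = Δω/(2π) = 1724 Hz.

(a) f₀ = 5014 Hz  (b) Q = 2.909  (c) BW = 1724 Hz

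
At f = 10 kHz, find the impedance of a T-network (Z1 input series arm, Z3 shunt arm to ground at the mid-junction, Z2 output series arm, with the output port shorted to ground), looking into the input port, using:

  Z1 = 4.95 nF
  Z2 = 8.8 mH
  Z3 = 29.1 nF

Step 1 — Angular frequency: ω = 2π·f = 2π·1e+04 = 6.283e+04 rad/s.
Step 2 — Component impedances:
  Z1: Z = 1/(jωC) = -j/(ω·C) = 0 - j3215 Ω
  Z2: Z = jωL = j·6.283e+04·0.0088 = 0 + j552.9 Ω
  Z3: Z = 1/(jωC) = -j/(ω·C) = 0 - j546.9 Ω
Step 3 — With the output port shorted to ground, the output series arm Z2 runs from the junction to ground; the shunt arm Z3 also runs from the junction to ground. They appear in parallel: Z3 || Z2 = 0 - j5.043e+04 Ω.
Step 4 — Series with input arm Z1: Z_in = Z1 + (Z3 || Z2) = 0 - j5.365e+04 Ω = 5.365e+04∠-90.0° Ω.

Z = 0 - j5.365e+04 Ω = 5.365e+04∠-90.0° Ω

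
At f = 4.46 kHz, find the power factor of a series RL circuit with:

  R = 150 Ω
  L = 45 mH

Step 1 — Angular frequency: ω = 2π·f = 2π·4460 = 2.802e+04 rad/s.
Step 2 — Component impedances:
  R: Z = R = 150 Ω
  L: Z = jωL = j·2.802e+04·0.045 = 0 + j1261 Ω
Step 3 — Series combination: Z_total = R + L = 150 + j1261 Ω = 1270∠83.2° Ω.
Step 4 — Power factor: PF = cos(φ) = Re(Z)/|Z| = 150/1270 = 0.1181.
Step 5 — Type: Im(Z) = 1261 ⇒ lagging (phase φ = 83.2°).

PF = 0.1181 (lagging, φ = 83.2°)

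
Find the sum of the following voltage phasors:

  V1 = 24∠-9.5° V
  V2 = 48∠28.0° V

Step 1 — Convert each phasor to rectangular form:
  V1 = 24·(cos(-9.5°) + j·sin(-9.5°)) = 23.67 - j3.961 V
  V2 = 48·(cos(28.0°) + j·sin(28.0°)) = 42.38 + j22.53 V
Step 2 — Sum components: V_total = 66.05 + j18.57 V.
Step 3 — Convert to polar: |V_total| = 68.61 V, ∠V_total = 15.7°.

V_total = 68.61∠15.7° V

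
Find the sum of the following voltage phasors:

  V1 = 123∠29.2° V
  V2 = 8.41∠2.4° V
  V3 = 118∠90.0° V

Step 1 — Convert each phasor to rectangular form:
  V1 = 123·(cos(29.2°) + j·sin(29.2°)) = 107.4 + j60.01 V
  V2 = 8.41·(cos(2.4°) + j·sin(2.4°)) = 8.403 + j0.3522 V
  V3 = 118·(cos(90.0°) + j·sin(90.0°)) = 0 + j118 V
Step 2 — Sum components: V_total = 115.8 + j178.4 V.
Step 3 — Convert to polar: |V_total| = 212.6 V, ∠V_total = 57.0°.

V_total = 212.6∠57.0° V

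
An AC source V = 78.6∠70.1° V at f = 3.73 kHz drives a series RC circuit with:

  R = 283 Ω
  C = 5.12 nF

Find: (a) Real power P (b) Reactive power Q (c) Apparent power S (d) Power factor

Step 1 — Angular frequency: ω = 2π·f = 2π·3730 = 2.344e+04 rad/s.
Step 2 — Component impedances:
  R: Z = R = 283 Ω
  C: Z = 1/(jωC) = -j/(ω·C) = 0 - j8334 Ω
Step 3 — Series combination: Z_total = R + C = 283 - j8334 Ω = 8339∠-88.1° Ω.
Step 4 — Source phasor: V = 78.6∠70.1° V = 26.75 + j73.91 V.
Step 5 — Current: I = V / Z = -0.008749 + j0.003507 A = 0.009426∠158.2° A.
Step 6 — Complex power: S = V·I* = 0.02514 - j0.7405 VA.
Step 7 — Real power: P = Re(S) = 0.02514 W.
Step 8 — Reactive power: Q = Im(S) = -0.7405 VAR.
Step 9 — Apparent power: |S| = 0.7409 VA.
Step 10 — Power factor: PF = P/|S| = 0.03394 (leading).

(a) P = 0.02514 W  (b) Q = -0.7405 VAR  (c) S = 0.7409 VA  (d) PF = 0.03394 (leading)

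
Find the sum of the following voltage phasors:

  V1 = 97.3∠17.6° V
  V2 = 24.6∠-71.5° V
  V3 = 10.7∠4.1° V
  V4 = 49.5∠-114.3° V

Step 1 — Convert each phasor to rectangular form:
  V1 = 97.3·(cos(17.6°) + j·sin(17.6°)) = 92.75 + j29.42 V
  V2 = 24.6·(cos(-71.5°) + j·sin(-71.5°)) = 7.806 - j23.33 V
  V3 = 10.7·(cos(4.1°) + j·sin(4.1°)) = 10.67 + j0.765 V
  V4 = 49.5·(cos(-114.3°) + j·sin(-114.3°)) = -20.37 - j45.11 V
Step 2 — Sum components: V_total = 90.85 - j38.26 V.
Step 3 — Convert to polar: |V_total| = 98.58 V, ∠V_total = -22.8°.

V_total = 98.58∠-22.8° V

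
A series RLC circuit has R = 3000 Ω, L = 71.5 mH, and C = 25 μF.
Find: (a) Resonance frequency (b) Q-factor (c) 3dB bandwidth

Step 1 — Resonance condition Im(Z)=0 gives ω₀ = 1/√(LC).
Step 2 — ω₀ = 1/√(0.0715·2.5e-05) = 748 rad/s.
Step 3 — f₀ = ω₀/(2π) = 119 Hz.
Step 4 — Series Q: Q = ω₀L/R = 748·0.0715/3000 = 0.01783.
Step 5 — 3dB bandwidth: Δω = ω₀/Q = 4.196e+04 rad/s; BW = Δω/(2π) = 6678 Hz.

(a) f₀ = 119 Hz  (b) Q = 0.01783  (c) BW = 6678 Hz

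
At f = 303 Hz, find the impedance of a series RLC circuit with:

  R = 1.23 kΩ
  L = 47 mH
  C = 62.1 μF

Step 1 — Angular frequency: ω = 2π·f = 2π·303 = 1904 rad/s.
Step 2 — Component impedances:
  R: Z = R = 1230 Ω
  L: Z = jωL = j·1904·0.047 = 0 + j89.48 Ω
  C: Z = 1/(jωC) = -j/(ω·C) = 0 - j8.458 Ω
Step 3 — Series combination: Z_total = R + L + C = 1230 + j81.02 Ω = 1233∠3.8° Ω.

Z = 1230 + j81.02 Ω = 1233∠3.8° Ω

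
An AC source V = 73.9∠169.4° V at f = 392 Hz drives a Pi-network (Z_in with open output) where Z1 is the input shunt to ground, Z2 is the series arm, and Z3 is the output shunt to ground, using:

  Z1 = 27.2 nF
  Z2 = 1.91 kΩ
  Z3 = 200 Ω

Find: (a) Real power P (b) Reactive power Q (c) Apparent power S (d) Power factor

Step 1 — Angular frequency: ω = 2π·f = 2π·392 = 2463 rad/s.
Step 2 — Component impedances:
  Z1: Z = 1/(jωC) = -j/(ω·C) = 0 - j1.493e+04 Ω
  Z2: Z = R = 1910 Ω
  Z3: Z = R = 200 Ω
Step 3 — With open output, the series arm Z2 and the output shunt Z3 appear in series to ground: Z2 + Z3 = 2110 Ω.
Step 4 — Parallel with input shunt Z1: Z_in = Z1 || (Z2 + Z3) = 2069 - j292.4 Ω = 2089∠-8.0° Ω.
Step 5 — Source phasor: V = 73.9∠169.4° V = -72.64 + j13.59 V.
Step 6 — Current: I = V / Z = -0.03534 + j0.001576 A = 0.03537∠177.4° A.
Step 7 — Complex power: S = V·I* = 2.588 - j0.3659 VA.
Step 8 — Real power: P = Re(S) = 2.588 W.
Step 9 — Reactive power: Q = Im(S) = -0.3659 VAR.
Step 10 — Apparent power: |S| = 2.614 VA.
Step 11 — Power factor: PF = P/|S| = 0.9902 (leading).

(a) P = 2.588 W  (b) Q = -0.3659 VAR  (c) S = 2.614 VA  (d) PF = 0.9902 (leading)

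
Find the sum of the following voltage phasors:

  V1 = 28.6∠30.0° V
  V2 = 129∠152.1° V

Step 1 — Convert each phasor to rectangular form:
  V1 = 28.6·(cos(30.0°) + j·sin(30.0°)) = 24.77 + j14.3 V
  V2 = 129·(cos(152.1°) + j·sin(152.1°)) = -114 + j60.36 V
Step 2 — Sum components: V_total = -89.24 + j74.66 V.
Step 3 — Convert to polar: |V_total| = 116.4 V, ∠V_total = 140.1°.

V_total = 116.4∠140.1° V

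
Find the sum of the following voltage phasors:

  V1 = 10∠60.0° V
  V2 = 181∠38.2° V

Step 1 — Convert each phasor to rectangular form:
  V1 = 10·(cos(60.0°) + j·sin(60.0°)) = 5 + j8.66 V
  V2 = 181·(cos(38.2°) + j·sin(38.2°)) = 142.2 + j111.9 V
Step 2 — Sum components: V_total = 147.2 + j120.6 V.
Step 3 — Convert to polar: |V_total| = 190.3 V, ∠V_total = 39.3°.

V_total = 190.3∠39.3° V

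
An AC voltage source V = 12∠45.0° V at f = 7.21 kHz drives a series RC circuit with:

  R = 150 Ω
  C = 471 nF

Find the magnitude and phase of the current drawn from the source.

Step 1 — Angular frequency: ω = 2π·f = 2π·7210 = 4.53e+04 rad/s.
Step 2 — Component impedances:
  R: Z = R = 150 Ω
  C: Z = 1/(jωC) = -j/(ω·C) = 0 - j46.87 Ω
Step 3 — Series combination: Z_total = R + C = 150 - j46.87 Ω = 157.2∠-17.4° Ω.
Step 4 — Source phasor: V = 12∠45.0° V = 8.485 + j8.485 V.
Step 5 — Ohm's law: I = V / Z_total = (8.485 + j8.485) / (150 - j46.87) = 0.03543 + j0.06764 A.
Step 6 — Convert to polar: |I| = 0.07636 A, ∠I = 62.4°.

I = 0.07636∠62.4° A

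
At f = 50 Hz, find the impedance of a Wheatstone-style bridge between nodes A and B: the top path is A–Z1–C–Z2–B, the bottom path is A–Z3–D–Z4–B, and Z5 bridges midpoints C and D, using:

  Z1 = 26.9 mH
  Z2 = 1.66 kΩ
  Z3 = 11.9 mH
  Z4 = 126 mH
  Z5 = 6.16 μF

Step 1 — Angular frequency: ω = 2π·f = 2π·50 = 314.2 rad/s.
Step 2 — Component impedances:
  Z1: Z = jωL = j·314.2·0.0269 = 0 + j8.451 Ω
  Z2: Z = R = 1660 Ω
  Z3: Z = jωL = j·314.2·0.0119 = 0 + j3.738 Ω
  Z4: Z = jωL = j·314.2·0.126 = 0 + j39.58 Ω
  Z5: Z = 1/(jωC) = -j/(ω·C) = 0 - j516.7 Ω
Step 3 — Bridge requires nodal analysis (the Z5 bridge couples midpoints C and D, so the two paths cannot be reduced to a simple series/parallel combination). Setting node B to ground and injecting 1 A at node A, the 3-node admittance system at A, C, D solves to V_A = Z_AB = 1.134 + j43.31 Ω = 43.33∠88.5° Ω.

Z = 1.134 + j43.31 Ω = 43.33∠88.5° Ω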